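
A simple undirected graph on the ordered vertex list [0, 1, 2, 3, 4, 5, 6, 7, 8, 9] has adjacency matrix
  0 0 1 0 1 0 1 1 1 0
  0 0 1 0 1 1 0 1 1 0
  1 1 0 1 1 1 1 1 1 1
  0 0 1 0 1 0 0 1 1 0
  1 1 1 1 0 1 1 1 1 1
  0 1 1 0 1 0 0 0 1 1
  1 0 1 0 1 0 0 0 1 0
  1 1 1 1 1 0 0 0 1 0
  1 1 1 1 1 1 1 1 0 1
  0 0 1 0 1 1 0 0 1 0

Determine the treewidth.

4

A width-4 tree decomposition is:
Bags: B1 = {1, 2, 4, 7, 8}  B2 = {2, 3, 4, 7, 8}  B3 = {0, 2, 4, 7, 8}  B4 = {1, 2, 4, 5, 8}  B5 = {2, 4, 5, 8, 9}  B6 = {0, 2, 4, 6, 8}
Tree: B1–B2, B1–B3, B1–B4, B4–B5, B3–B6
Every bag has size at most 5, so the width is 5 − 1 = 4 and tw(G) ≤ 4. On the other hand G contains the 5-clique {2, 4, 5, 8, 9}. A clique must lie in a single bag of any decomposition, so no decomposition can have width below 4. Hence tw(G) = 4 exactly.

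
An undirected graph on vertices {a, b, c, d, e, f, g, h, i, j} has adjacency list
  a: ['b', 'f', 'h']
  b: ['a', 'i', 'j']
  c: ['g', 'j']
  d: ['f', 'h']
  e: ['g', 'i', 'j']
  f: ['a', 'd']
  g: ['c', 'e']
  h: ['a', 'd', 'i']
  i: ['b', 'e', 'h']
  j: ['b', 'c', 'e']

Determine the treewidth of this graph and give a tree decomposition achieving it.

Every bag has size at most 3, so the width is 3 − 1 = 2 and tw(G) ≤ 2. For the lower bound, G contains the cycle d–f–a–h–d, so G is not a forest; only forests have treewidth ≤ 1, hence tw(G) ≥ 2. Hence tw(G) = 2 exactly.

Treewidth 2.
One such decomposition:
Bags: B1 = {d, f, h}  B2 = {a, f, h}  B3 = {a, h, i}  B4 = {a, b, i}  B5 = {b, e, i}  B6 = {b, e, j}  B7 = {e, g, j}  B8 = {c, g, j}
Tree: B1–B2, B2–B3, B3–B4, B4–B5, B5–B6, B6–B7, B7–B8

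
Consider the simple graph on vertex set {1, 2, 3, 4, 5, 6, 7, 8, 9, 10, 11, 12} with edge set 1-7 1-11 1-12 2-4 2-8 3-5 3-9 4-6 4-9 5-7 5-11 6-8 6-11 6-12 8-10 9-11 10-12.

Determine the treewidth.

3

A width-3 tree decomposition is:
Bags: B1 = {3, 5, 7, 9}  B2 = {5, 7, 9, 11}  B3 = {1, 7, 9, 11}  B4 = {1, 4, 9, 11}  B5 = {1, 4, 6, 11}  B6 = {1, 4, 6, 12}  B7 = {2, 4, 6, 12}  B8 = {2, 6, 8, 12}  B9 = {2, 8, 10, 12}
Tree: B1–B2, B2–B3, B3–B4, B4–B5, B5–B6, B6–B7, B7–B8, B8–B9
Each bag holds 4 vertices, so the decomposition has width 3, which upper-bounds the treewidth. For the lower bound: the 4 vertex sets {3,5,7}, {9}, {11}, {1,4,6,12} are disjoint, each induces a connected subgraph, and every pair is joined by at least one edge of G. Contracting each set to a single vertex therefore yields K_{4} as a minor, and since treewidth is minor-monotone, tw(G) ≥ tw(K_{4}) = 3. The upper and lower bounds meet at 3, so that is the treewidth.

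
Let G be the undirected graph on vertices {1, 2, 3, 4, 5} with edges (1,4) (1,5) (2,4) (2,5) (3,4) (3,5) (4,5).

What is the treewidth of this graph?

2

A width-2 tree decomposition is:
Bags: B1 = {3, 4, 5}  B2 = {2, 4, 5}  B3 = {1, 4, 5}
Tree: B1–B2, B1–B3
Each bag holds 3 vertices, so the decomposition has width 2, which upper-bounds the treewidth. For the lower bound, the 3 vertices {1, 4, 5} are pairwise adjacent, and any tree decomposition puts a clique entirely inside one bag — forcing width ≥ 2. Combining the bounds, tw(G) = 2.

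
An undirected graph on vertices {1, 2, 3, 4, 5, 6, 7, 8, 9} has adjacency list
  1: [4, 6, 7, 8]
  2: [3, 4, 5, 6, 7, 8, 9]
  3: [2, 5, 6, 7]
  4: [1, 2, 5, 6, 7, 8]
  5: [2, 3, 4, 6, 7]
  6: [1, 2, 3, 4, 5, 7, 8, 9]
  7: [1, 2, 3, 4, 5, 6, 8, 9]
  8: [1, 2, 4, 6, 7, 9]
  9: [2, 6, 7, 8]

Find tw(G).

A width-4 tree decomposition is:
Bags: B1 = {1, 4, 6, 7, 8}  B2 = {2, 4, 6, 7, 8}  B3 = {2, 4, 5, 6, 7}  B4 = {2, 6, 7, 8, 9}  B5 = {2, 3, 5, 6, 7}
Tree: B1–B2, B2–B3, B2–B4, B3–B5
Every bag has size at most 5, so the width is 5 − 1 = 4 and tw(G) ≤ 4. For the lower bound, the 5 vertices {1, 4, 6, 7, 8} are pairwise adjacent, and any tree decomposition puts a clique entirely inside one bag — forcing width ≥ 4. Hence tw(G) = 4 exactly.

4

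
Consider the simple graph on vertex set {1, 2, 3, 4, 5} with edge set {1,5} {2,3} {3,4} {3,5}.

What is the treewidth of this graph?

1

A width-1 tree decomposition is:
Bags: B1 = {3, 5}  B2 = {1, 5}  B3 = {2, 3}  B4 = {3, 4}
Tree: B1–B2, B1–B3, B1–B4
Each bag holds 2 vertices, so the decomposition has width 1, which upper-bounds the treewidth. G has an edge, so its treewidth is at least 1. Therefore the treewidth is 1.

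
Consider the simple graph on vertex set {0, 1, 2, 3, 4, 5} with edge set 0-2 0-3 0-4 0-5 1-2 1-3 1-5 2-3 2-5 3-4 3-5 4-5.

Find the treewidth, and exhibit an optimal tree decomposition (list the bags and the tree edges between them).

Treewidth 3.
One such decomposition:
Bags: B1 = {0, 3, 4, 5}  B2 = {0, 2, 3, 5}  B3 = {1, 2, 3, 5}
Tree: B1–B2, B2–B3

Every bag has size at most 4, so the width is 4 − 1 = 3 and tw(G) ≤ 3. Conversely, {0, 2, 3, 5} is a clique of size 4, and the vertices of any clique must share a bag in every tree decomposition; so some bag has ≥ 4 vertices and tw(G) ≥ 3. Combining the bounds, tw(G) = 3.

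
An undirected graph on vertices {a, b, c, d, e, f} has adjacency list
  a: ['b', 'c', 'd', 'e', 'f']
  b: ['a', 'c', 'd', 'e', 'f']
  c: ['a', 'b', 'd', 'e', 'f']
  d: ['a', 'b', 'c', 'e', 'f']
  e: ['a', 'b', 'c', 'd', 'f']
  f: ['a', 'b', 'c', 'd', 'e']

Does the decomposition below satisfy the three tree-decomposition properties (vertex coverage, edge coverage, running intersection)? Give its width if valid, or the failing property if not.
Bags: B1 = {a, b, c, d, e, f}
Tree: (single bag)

Yes; width 5.

Checking the three conditions: (i) the bags cover all of {a, b, c, d, e, f}; (ii) for each edge, some bag contains both endpoints; (iii) the bags containing any fixed vertex form a subtree. All hold, so the decomposition is valid with width 6 − 1 = 5.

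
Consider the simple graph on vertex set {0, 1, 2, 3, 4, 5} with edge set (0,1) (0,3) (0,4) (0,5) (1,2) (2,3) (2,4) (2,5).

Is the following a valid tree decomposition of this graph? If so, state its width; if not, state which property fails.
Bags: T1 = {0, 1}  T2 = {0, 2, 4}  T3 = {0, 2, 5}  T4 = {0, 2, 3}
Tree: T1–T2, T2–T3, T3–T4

A tree decomposition must satisfy three properties: every vertex lies in some bag; for every edge, both endpoints lie together in some bag; and for every vertex, the bags containing it form a connected subtree. Here edge (2,1) lies in no bag, so the decomposition is invalid.

No — edge (2,1) lies in no bag.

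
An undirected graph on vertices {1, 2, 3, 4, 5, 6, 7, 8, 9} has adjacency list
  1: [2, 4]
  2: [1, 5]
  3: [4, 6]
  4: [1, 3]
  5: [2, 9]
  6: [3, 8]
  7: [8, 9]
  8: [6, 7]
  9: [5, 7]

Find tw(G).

A width-2 tree decomposition is:
Bags: B1 = {1, 2, 4}  B2 = {2, 3, 4}  B3 = {2, 3, 6}  B4 = {2, 6, 8}  B5 = {2, 7, 8}  B6 = {2, 7, 9}  B7 = {2, 5, 9}
Tree: B1–B2, B2–B3, B3–B4, B4–B5, B5–B6, B6–B7
The largest bag has 3 vertices, giving width 2; this decomposition certifies tw(G) ≤ 2. The edges 2–1–4–3–6–8–7–9–5–2 form a cycle, so G is not a tree and its treewidth is at least 2. Combining the bounds, tw(G) = 2.

2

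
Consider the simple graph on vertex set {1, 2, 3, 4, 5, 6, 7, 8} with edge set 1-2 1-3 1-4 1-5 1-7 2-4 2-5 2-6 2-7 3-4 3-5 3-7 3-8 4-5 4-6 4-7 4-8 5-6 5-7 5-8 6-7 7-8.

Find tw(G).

4

A width-4 tree decomposition is:
Bags: B1 = {1, 3, 4, 5, 7}  B2 = {1, 2, 4, 5, 7}  B3 = {3, 4, 5, 7, 8}  B4 = {2, 4, 5, 6, 7}
Tree: B1–B2, B1–B3, B2–B4
Every bag has size at most 5, so the width is 5 − 1 = 4 and tw(G) ≤ 4. For the lower bound, the 5 vertices {3, 4, 5, 7, 8} are pairwise adjacent, and any tree decomposition puts a clique entirely inside one bag — forcing width ≥ 4. The upper and lower bounds meet at 4, so that is the treewidth.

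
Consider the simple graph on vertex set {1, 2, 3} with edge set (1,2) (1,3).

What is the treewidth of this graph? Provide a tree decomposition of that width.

Each bag holds 2 vertices, so the decomposition has width 1, which upper-bounds the treewidth. Any graph with an edge has treewidth ≥ 1, and G has the edge 1–3. Combining the bounds, tw(G) = 1.

Treewidth 1.
Bags: B1 = {1, 3}  B2 = {1, 2}
Tree: B1–B2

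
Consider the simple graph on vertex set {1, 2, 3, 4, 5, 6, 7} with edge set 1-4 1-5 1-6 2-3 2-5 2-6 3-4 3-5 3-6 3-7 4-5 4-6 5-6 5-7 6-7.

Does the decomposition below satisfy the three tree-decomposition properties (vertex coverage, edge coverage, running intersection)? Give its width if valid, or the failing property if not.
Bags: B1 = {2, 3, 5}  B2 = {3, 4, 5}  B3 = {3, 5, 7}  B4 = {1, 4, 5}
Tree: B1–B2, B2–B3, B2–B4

No — vertex 6 appears in no bag.

A tree decomposition must satisfy three properties: every vertex lies in some bag; for every edge, both endpoints lie together in some bag; and for every vertex, the bags containing it form a connected subtree. Here vertex 6 appears in no bag, so the decomposition is invalid.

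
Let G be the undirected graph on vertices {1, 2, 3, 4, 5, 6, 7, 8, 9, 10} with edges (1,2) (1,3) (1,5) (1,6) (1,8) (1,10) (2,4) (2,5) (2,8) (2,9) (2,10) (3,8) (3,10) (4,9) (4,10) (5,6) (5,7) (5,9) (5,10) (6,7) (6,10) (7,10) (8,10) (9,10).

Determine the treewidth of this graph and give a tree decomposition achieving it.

Treewidth 3.
One optimal decomposition is:
Bags: B1 = {1, 2, 5, 10}  B2 = {1, 2, 8, 10}  B3 = {2, 5, 9, 10}  B4 = {1, 3, 8, 10}  B5 = {2, 4, 9, 10}  B6 = {1, 5, 6, 10}  B7 = {5, 6, 7, 10}
Tree: B1–B2, B1–B3, B2–B4, B3–B5, B1–B6, B6–B7

Every bag has size at most 4, so the width is 4 − 1 = 3 and tw(G) ≤ 3. On the other hand G contains the 4-clique {1, 2, 8, 10}. A clique must lie in a single bag of any decomposition, so no decomposition can have width below 3. Combining the bounds, tw(G) = 3.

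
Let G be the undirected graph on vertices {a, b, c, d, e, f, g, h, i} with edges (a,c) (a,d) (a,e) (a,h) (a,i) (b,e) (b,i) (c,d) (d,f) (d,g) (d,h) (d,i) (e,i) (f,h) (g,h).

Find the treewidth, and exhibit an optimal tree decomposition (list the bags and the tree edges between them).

Treewidth 2.
One such decomposition:
Bags: B1 = {a, d, i}  B2 = {a, d, h}  B3 = {d, f, h}  B4 = {a, e, i}  B5 = {b, e, i}  B6 = {a, c, d}  B7 = {d, g, h}
Tree: B1–B2, B2–B3, B1–B4, B4–B5, B2–B6, B2–B7

Each bag holds 3 vertices, so the decomposition has width 2, which upper-bounds the treewidth. For the lower bound, the 3 vertices {d, g, h} are pairwise adjacent, and any tree decomposition puts a clique entirely inside one bag — forcing width ≥ 2. Hence tw(G) = 2 exactly.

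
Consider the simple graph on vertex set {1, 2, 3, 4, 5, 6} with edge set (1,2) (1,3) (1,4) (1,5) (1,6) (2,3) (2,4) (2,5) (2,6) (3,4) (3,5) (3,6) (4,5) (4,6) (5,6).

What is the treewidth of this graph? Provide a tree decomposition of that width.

Treewidth 5.
One optimal decomposition is:
Bags: B1 = {1, 2, 3, 4, 5, 6}
Tree: (single bag)

A single bag containing all 6 vertices is trivially a valid decomposition of width 5. For the lower bound, the 6 vertices {1, 2, 3, 4, 5, 6} are pairwise adjacent, and any tree decomposition puts a clique entirely inside one bag — forcing width ≥ 5. Hence tw(G) = 5 exactly.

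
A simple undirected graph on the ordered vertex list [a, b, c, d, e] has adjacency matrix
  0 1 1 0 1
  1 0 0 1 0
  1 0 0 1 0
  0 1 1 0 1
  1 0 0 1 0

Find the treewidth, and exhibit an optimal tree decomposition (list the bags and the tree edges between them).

Treewidth 2.
One optimal decomposition is:
Bags: B1 = {a, b, d}  B2 = {a, d, e}  B3 = {a, c, d}
Tree: B1–B2, B2–B3

Every bag has size at most 3, so the width is 3 − 1 = 2 and tw(G) ≤ 2. Since b–d–e–a–b is a cycle in G, G is not acyclic. Forests are exactly the graphs of treewidth ≤ 1, so tw(G) ≥ 2. Hence tw(G) = 2 exactly.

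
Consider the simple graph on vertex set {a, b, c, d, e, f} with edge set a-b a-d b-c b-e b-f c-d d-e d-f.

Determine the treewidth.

2

A width-2 tree decomposition is:
Bags: B1 = {b, d, f}  B2 = {b, c, d}  B3 = {a, b, d}  B4 = {b, d, e}
Tree: B1–B2, B2–B3, B3–B4
Each bag holds 3 vertices, so the decomposition has width 2, which upper-bounds the treewidth. The edges d–f–b–c–d form a cycle, so G is not a tree and its treewidth is at least 2. Hence tw(G) = 2 exactly.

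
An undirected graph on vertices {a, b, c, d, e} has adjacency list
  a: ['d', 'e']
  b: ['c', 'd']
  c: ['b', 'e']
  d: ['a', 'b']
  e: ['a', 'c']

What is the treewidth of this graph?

A width-2 tree decomposition is:
Bags: B1 = {b, c, e}  B2 = {a, b, e}  B3 = {a, b, d}
Tree: B1–B2, B2–B3
Every bag has size at most 3, so the width is 3 − 1 = 2 and tw(G) ≤ 2. The edges b–c–e–a–d–b form a cycle, so G is not a tree and its treewidth is at least 2. Therefore the treewidth is 2.

2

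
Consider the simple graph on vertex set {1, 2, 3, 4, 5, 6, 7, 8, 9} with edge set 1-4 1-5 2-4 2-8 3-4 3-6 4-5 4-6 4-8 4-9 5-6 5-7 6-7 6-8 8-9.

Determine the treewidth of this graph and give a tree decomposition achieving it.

Each bag holds 3 vertices, so the decomposition has width 2, which upper-bounds the treewidth. On the other hand G contains the 3-clique {1, 4, 5}. A clique must lie in a single bag of any decomposition, so no decomposition can have width below 2. Hence tw(G) = 2 exactly.

Treewidth 2.
One such decomposition:
Bags: B1 = {4, 6, 8}  B2 = {4, 5, 6}  B3 = {1, 4, 5}  B4 = {4, 8, 9}  B5 = {3, 4, 6}  B6 = {5, 6, 7}  B7 = {2, 4, 8}
Tree: B1–B2, B2–B3, B1–B4, B1–B5, B2–B6, B1–B7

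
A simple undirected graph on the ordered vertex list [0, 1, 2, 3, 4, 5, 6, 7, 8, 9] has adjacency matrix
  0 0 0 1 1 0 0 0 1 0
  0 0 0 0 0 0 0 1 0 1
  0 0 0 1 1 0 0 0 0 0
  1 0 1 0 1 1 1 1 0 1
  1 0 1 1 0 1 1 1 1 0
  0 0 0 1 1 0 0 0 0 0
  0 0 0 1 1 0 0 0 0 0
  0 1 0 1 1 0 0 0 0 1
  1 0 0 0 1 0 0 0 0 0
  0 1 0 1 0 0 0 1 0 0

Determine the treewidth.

2

A width-2 tree decomposition is:
Bags: B1 = {2, 3, 4}  B2 = {3, 4, 7}  B3 = {3, 4, 5}  B4 = {3, 4, 6}  B5 = {0, 3, 4}  B6 = {3, 7, 9}  B7 = {0, 4, 8}  B8 = {1, 7, 9}
Tree: B1–B2, B1–B3, B2–B4, B2–B5, B2–B6, B5–B7, B6–B8
The largest bag has 3 vertices, giving width 2; this decomposition certifies tw(G) ≤ 2. Conversely, {0, 4, 8} is a clique of size 3, and the vertices of any clique must share a bag in every tree decomposition; so some bag has ≥ 3 vertices and tw(G) ≥ 2. The upper and lower bounds meet at 2, so that is the treewidth.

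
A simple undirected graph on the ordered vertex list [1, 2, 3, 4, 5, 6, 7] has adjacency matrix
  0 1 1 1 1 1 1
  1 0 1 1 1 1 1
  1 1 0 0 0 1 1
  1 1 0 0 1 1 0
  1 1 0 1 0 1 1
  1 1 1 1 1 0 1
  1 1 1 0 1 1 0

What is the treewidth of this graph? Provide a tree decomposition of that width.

Every bag has size at most 5, so the width is 5 − 1 = 4 and tw(G) ≤ 4. Conversely, {1, 2, 3, 6, 7} is a clique of size 5, and the vertices of any clique must share a bag in every tree decomposition; so some bag has ≥ 5 vertices and tw(G) ≥ 4. Combining the bounds, tw(G) = 4.

Treewidth 4.
Bags: B1 = {1, 2, 5, 6, 7}  B2 = {1, 2, 4, 5, 6}  B3 = {1, 2, 3, 6, 7}
Tree: B1–B2, B1–B3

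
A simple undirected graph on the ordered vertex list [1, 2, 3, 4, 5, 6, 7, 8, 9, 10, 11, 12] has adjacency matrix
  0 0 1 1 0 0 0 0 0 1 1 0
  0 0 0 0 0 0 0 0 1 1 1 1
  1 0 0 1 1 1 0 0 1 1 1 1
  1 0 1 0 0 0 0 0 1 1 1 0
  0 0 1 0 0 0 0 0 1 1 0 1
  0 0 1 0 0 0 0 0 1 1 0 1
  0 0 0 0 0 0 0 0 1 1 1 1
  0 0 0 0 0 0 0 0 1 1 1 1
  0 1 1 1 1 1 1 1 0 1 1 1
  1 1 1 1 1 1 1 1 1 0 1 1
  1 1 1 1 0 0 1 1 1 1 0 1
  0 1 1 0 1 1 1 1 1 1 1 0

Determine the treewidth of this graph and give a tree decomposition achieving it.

Treewidth 4.
One such decomposition:
Bags: B1 = {3, 9, 10, 11, 12}  B2 = {2, 9, 10, 11, 12}  B3 = {3, 5, 9, 10, 12}  B4 = {7, 9, 10, 11, 12}  B5 = {3, 6, 9, 10, 12}  B6 = {3, 4, 9, 10, 11}  B7 = {8, 9, 10, 11, 12}  B8 = {1, 3, 4, 10, 11}
Tree: B1–B2, B1–B3, B1–B4, B1–B5, B1–B6, B2–B7, B6–B8

Each bag holds 5 vertices, so the decomposition has width 4, which upper-bounds the treewidth. For the lower bound, the 5 vertices {1, 3, 4, 10, 11} are pairwise adjacent, and any tree decomposition puts a clique entirely inside one bag — forcing width ≥ 4. Combining the bounds, tw(G) = 4.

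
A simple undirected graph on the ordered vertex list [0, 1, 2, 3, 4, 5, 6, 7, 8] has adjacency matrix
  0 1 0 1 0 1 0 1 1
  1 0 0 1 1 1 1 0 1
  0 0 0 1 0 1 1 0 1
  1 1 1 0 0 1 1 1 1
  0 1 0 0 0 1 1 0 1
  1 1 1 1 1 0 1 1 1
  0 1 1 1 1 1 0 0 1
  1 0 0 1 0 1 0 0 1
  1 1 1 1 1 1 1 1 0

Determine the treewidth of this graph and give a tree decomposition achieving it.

Treewidth 4.
One such decomposition:
Bags: B1 = {0, 1, 3, 5, 8}  B2 = {1, 3, 5, 6, 8}  B3 = {2, 3, 5, 6, 8}  B4 = {0, 3, 5, 7, 8}  B5 = {1, 4, 5, 6, 8}
Tree: B1–B2, B2–B3, B1–B4, B2–B5

Each bag holds 5 vertices, so the decomposition has width 4, which upper-bounds the treewidth. Conversely, {0, 1, 3, 5, 8} is a clique of size 5, and the vertices of any clique must share a bag in every tree decomposition; so some bag has ≥ 5 vertices and tw(G) ≥ 4. Therefore the treewidth is 4.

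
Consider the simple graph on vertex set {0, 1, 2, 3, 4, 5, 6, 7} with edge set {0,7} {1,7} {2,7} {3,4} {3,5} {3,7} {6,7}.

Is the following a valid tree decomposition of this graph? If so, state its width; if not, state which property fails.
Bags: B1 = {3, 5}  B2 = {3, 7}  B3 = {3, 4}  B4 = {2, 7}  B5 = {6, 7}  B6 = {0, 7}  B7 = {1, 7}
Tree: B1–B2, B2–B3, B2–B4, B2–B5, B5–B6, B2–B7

Yes; width 1.

Vertex coverage: the bags together contain {0, 1, 2, 3, 4, 5, 6, 7}, the full vertex set. Edge coverage: each edge of G has both endpoints in at least one bag. Running intersection: for every vertex, the bags containing it form a connected subtree. All three properties hold, so this is a valid tree decomposition of width max|bag| − 1 = 1, and hence tw(G) ≤ 1.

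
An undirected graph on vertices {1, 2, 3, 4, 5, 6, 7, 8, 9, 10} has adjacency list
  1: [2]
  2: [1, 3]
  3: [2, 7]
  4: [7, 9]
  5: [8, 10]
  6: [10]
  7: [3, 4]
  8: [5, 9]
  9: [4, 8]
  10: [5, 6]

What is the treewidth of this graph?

A width-1 tree decomposition is:
Bags: B1 = {1, 2}  B2 = {2, 3}  B3 = {3, 7}  B4 = {4, 7}  B5 = {4, 9}  B6 = {8, 9}  B7 = {5, 8}  B8 = {5, 10}  B9 = {6, 10}
Tree: B1–B2, B2–B3, B3–B4, B4–B5, B5–B6, B6–B7, B7–B8, B8–B9
Each bag holds 2 vertices, so the decomposition has width 1, which upper-bounds the treewidth. Since G has at least one edge (e.g. 1–2), it is not an edgeless graph, so tw(G) ≥ 1. The upper and lower bounds meet at 1, so that is the treewidth.

1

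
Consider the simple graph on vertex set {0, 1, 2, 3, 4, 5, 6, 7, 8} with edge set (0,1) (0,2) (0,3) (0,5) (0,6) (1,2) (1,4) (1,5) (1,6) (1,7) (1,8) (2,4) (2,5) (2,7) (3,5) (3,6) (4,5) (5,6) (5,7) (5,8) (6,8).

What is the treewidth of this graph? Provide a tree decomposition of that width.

The largest bag has 4 vertices, giving width 3; this decomposition certifies tw(G) ≤ 3. On the other hand G contains the 4-clique {1, 5, 6, 8}. A clique must lie in a single bag of any decomposition, so no decomposition can have width below 3. Hence tw(G) = 3 exactly.

Treewidth 3.
One optimal decomposition is:
Bags: B1 = {1, 2, 5, 7}  B2 = {0, 1, 2, 5}  B3 = {1, 2, 4, 5}  B4 = {0, 1, 5, 6}  B5 = {1, 5, 6, 8}  B6 = {0, 3, 5, 6}
Tree: B1–B2, B2–B3, B2–B4, B4–B5, B4–B6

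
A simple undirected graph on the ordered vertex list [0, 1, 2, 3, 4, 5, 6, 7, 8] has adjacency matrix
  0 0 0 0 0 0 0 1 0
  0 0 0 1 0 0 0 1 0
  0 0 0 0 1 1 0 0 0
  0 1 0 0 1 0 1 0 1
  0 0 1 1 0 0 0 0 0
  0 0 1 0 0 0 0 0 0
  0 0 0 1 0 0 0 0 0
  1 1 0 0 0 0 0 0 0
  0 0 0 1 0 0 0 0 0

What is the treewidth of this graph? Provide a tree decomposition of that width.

Treewidth 1.
One optimal decomposition is:
Bags: B1 = {1, 3}  B2 = {3, 8}  B3 = {1, 7}  B4 = {3, 4}  B5 = {3, 6}  B6 = {2, 4}  B7 = {0, 7}  B8 = {2, 5}
Tree: B1–B2, B1–B3, B1–B4, B2–B5, B4–B6, B3–B7, B6–B8

Each bag holds 2 vertices, so the decomposition has width 1, which upper-bounds the treewidth. Since G has at least one edge (e.g. 3–1), it is not an edgeless graph, so tw(G) ≥ 1. Combining the bounds, tw(G) = 1.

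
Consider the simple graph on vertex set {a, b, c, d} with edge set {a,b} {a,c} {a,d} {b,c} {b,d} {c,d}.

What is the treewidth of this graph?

A width-3 tree decomposition is:
Bags: B1 = {a, b, c, d}
Tree: (single bag)
A single bag containing all 4 vertices is trivially a valid decomposition of width 3. On the other hand G contains the 4-clique {a, b, c, d}. A clique must lie in a single bag of any decomposition, so no decomposition can have width below 3. Therefore the treewidth is 3.

3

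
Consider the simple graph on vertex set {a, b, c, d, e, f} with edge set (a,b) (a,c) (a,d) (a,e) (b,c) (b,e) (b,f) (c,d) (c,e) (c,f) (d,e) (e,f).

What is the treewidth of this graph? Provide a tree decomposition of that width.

Treewidth 3.
One optimal decomposition is:
Bags: B1 = {b, c, e, f}  B2 = {a, b, c, e}  B3 = {a, c, d, e}
Tree: B1–B2, B2–B3

Each bag holds 4 vertices, so the decomposition has width 3, which upper-bounds the treewidth. Conversely, {a, c, d, e} is a clique of size 4, and the vertices of any clique must share a bag in every tree decomposition; so some bag has ≥ 4 vertices and tw(G) ≥ 3. Therefore the treewidth is 3.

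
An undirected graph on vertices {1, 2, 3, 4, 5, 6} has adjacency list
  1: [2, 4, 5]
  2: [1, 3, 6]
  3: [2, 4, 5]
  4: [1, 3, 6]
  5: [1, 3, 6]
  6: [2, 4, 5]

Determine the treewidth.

3

A width-3 tree decomposition is:
Bags: B1 = {2, 3, 4, 5}  B2 = {2, 4, 5, 6}  B3 = {1, 2, 4, 5}
Tree: B1–B2, B2–B3
Each bag holds 4 vertices, so the decomposition has width 3, which upper-bounds the treewidth. For the lower bound: the 4 vertex sets {2,3}, {5,6}, {4}, {1} are disjoint, each induces a connected subgraph, and every pair is joined by at least one edge of G. Contracting each set to a single vertex therefore yields K_{4} as a minor, and since treewidth is minor-monotone, tw(G) ≥ tw(K_{4}) = 3. The upper and lower bounds meet at 3, so that is the treewidth.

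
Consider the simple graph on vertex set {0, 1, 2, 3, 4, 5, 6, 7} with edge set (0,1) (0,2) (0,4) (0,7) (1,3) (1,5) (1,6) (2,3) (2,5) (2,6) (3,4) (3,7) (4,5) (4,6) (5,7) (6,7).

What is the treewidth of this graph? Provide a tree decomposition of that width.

Every bag has size at most 5, so the width is 5 − 1 = 4 and tw(G) ≤ 4. For the lower bound: the 5 vertex sets {1,6}, {2,5}, {3,7}, {0}, {4} are disjoint, each induces a connected subgraph, and every pair is joined by at least one edge of G. Contracting each set to a single vertex therefore yields K_{5} as a minor, and since treewidth is minor-monotone, tw(G) ≥ tw(K_{5}) = 4. Hence tw(G) = 4 exactly.

Treewidth 4.
One optimal decomposition is:
Bags: B1 = {0, 1, 3, 5, 6}  B2 = {0, 2, 3, 5, 6}  B3 = {0, 3, 5, 6, 7}  B4 = {0, 3, 4, 5, 6}
Tree: B1–B2, B2–B3, B3–B4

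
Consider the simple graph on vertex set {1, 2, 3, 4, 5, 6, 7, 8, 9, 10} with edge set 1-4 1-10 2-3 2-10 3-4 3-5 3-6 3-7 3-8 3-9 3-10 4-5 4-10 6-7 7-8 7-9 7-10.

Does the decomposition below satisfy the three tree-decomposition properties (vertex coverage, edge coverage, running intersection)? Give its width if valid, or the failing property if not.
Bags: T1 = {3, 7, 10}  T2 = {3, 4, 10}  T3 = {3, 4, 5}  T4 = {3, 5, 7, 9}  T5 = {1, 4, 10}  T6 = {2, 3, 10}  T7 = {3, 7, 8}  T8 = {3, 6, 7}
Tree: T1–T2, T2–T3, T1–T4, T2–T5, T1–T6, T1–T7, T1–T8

No — bags containing vertex 5 are not connected in the tree.

A tree decomposition must satisfy three properties: every vertex lies in some bag; for every edge, both endpoints lie together in some bag; and for every vertex, the bags containing it form a connected subtree. Here bags containing vertex 5 are not connected in the tree, so the decomposition is invalid.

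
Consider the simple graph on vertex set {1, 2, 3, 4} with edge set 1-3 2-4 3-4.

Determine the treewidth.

A width-1 tree decomposition is:
Bags: B1 = {3, 4}  B2 = {1, 3}  B3 = {2, 4}
Tree: B1–B2, B1–B3
The largest bag has 2 vertices, giving width 1; this decomposition certifies tw(G) ≤ 1. G has an edge, so its treewidth is at least 1. The upper and lower bounds meet at 1, so that is the treewidth.

1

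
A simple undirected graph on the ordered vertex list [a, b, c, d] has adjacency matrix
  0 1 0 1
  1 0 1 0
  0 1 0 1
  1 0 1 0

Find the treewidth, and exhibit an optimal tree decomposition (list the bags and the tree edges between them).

Treewidth 2.
One optimal decomposition is:
Bags: B1 = {a, b, c}  B2 = {a, c, d}
Tree: B1–B2

The largest bag has 3 vertices, giving width 2; this decomposition certifies tw(G) ≤ 2. For the lower bound, G contains the cycle a–b–c–d–a, so G is not a forest; only forests have treewidth ≤ 1, hence tw(G) ≥ 2. Combining the bounds, tw(G) = 2.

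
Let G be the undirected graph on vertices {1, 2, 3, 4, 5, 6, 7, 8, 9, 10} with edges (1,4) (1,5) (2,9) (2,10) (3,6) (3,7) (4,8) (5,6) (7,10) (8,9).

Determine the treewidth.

A width-2 tree decomposition is:
Bags: B1 = {4, 8, 9}  B2 = {1, 4, 9}  B3 = {1, 5, 9}  B4 = {5, 6, 9}  B5 = {3, 6, 9}  B6 = {3, 7, 9}  B7 = {7, 9, 10}  B8 = {2, 9, 10}
Tree: B1–B2, B2–B3, B3–B4, B4–B5, B5–B6, B6–B7, B7–B8
Every bag has size at most 3, so the width is 3 − 1 = 2 and tw(G) ≤ 2. Since 9–8–4–1–5–6–3–7–10–2–9 is a cycle in G, G is not acyclic. Forests are exactly the graphs of treewidth ≤ 1, so tw(G) ≥ 2. Hence tw(G) = 2 exactly.

2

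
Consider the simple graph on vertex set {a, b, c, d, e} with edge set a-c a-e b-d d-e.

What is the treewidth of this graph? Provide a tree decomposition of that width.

The largest bag has 2 vertices, giving width 1; this decomposition certifies tw(G) ≤ 1. Since G has at least one edge (e.g. b–d), it is not an edgeless graph, so tw(G) ≥ 1. Hence tw(G) = 1 exactly.

Treewidth 1.
Bags: B1 = {b, d}  B2 = {d, e}  B3 = {a, e}  B4 = {a, c}
Tree: B1–B2, B2–B3, B3–B4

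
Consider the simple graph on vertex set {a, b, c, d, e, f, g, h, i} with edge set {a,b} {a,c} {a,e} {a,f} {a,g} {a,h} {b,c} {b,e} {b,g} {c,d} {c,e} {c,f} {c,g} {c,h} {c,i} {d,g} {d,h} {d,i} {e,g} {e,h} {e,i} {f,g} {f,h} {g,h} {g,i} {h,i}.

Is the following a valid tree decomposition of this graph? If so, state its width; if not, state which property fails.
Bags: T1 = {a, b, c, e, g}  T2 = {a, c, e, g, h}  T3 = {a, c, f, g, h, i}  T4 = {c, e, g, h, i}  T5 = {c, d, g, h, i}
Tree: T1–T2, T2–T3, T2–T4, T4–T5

A tree decomposition must satisfy three properties: every vertex lies in some bag; for every edge, both endpoints lie together in some bag; and for every vertex, the bags containing it form a connected subtree. Here bags containing vertex i are not connected in the tree, so the decomposition is invalid.

No — bags containing vertex i are not connected in the tree.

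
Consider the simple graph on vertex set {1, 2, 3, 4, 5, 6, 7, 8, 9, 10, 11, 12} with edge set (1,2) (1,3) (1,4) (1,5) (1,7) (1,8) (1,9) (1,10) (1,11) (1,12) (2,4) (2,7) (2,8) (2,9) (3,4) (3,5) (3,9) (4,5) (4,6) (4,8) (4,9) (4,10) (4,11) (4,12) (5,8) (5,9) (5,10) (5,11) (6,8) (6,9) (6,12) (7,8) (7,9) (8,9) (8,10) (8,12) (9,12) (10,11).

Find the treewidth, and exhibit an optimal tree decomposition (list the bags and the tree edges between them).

Treewidth 4.
One such decomposition:
Bags: B1 = {1, 4, 5, 8, 9}  B2 = {1, 2, 4, 8, 9}  B3 = {1, 4, 8, 9, 12}  B4 = {4, 6, 8, 9, 12}  B5 = {1, 4, 5, 8, 10}  B6 = {1, 4, 5, 10, 11}  B7 = {1, 3, 4, 5, 9}  B8 = {1, 2, 7, 8, 9}
Tree: B1–B2, B2–B3, B3–B4, B1–B5, B5–B6, B1–B7, B2–B8

The largest bag has 5 vertices, giving width 4; this decomposition certifies tw(G) ≤ 4. For the lower bound, the 5 vertices {1, 2, 4, 8, 9} are pairwise adjacent, and any tree decomposition puts a clique entirely inside one bag — forcing width ≥ 4. The upper and lower bounds meet at 4, so that is the treewidth.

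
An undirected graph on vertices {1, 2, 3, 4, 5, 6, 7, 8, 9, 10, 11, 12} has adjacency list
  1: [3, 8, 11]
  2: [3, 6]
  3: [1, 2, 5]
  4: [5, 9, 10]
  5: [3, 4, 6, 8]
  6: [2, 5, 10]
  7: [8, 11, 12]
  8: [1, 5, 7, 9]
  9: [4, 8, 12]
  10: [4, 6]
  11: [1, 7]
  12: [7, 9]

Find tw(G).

A width-3 tree decomposition is:
Bags: B1 = {1, 7, 11, 12}  B2 = {1, 7, 8, 12}  B3 = {1, 8, 9, 12}  B4 = {1, 3, 8, 9}  B5 = {3, 5, 8, 9}  B6 = {3, 4, 5, 9}  B7 = {2, 3, 4, 5}  B8 = {2, 4, 5, 6}  B9 = {2, 4, 6, 10}
Tree: B1–B2, B2–B3, B3–B4, B4–B5, B5–B6, B6–B7, B7–B8, B8–B9
The largest bag has 4 vertices, giving width 3; this decomposition certifies tw(G) ≤ 3. For the lower bound: the 4 vertex sets {7,11,12}, {1}, {8}, {3,4,5,9} are disjoint, each induces a connected subgraph, and every pair is joined by at least one edge of G. Contracting each set to a single vertex therefore yields K_{4} as a minor, and since treewidth is minor-monotone, tw(G) ≥ tw(K_{4}) = 3. Combining the bounds, tw(G) = 3.

3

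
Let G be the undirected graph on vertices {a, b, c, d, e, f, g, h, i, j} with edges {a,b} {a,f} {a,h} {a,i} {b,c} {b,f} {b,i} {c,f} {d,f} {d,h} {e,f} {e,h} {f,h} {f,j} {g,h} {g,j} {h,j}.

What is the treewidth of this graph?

A width-2 tree decomposition is:
Bags: B1 = {a, b, i}  B2 = {a, b, f}  B3 = {a, f, h}  B4 = {b, c, f}  B5 = {d, f, h}  B6 = {e, f, h}  B7 = {f, h, j}  B8 = {g, h, j}
Tree: B1–B2, B2–B3, B2–B4, B3–B5, B5–B6, B5–B7, B7–B8
Each bag holds 3 vertices, so the decomposition has width 2, which upper-bounds the treewidth. On the other hand G contains the 3-clique {g, h, j}. A clique must lie in a single bag of any decomposition, so no decomposition can have width below 2. Hence tw(G) = 2 exactly.

2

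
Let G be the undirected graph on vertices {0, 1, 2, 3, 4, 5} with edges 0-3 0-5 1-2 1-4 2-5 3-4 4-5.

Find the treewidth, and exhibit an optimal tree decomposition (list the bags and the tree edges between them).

Each bag holds 3 vertices, so the decomposition has width 2, which upper-bounds the treewidth. The edges 1–2–5–4–1 form a cycle, so G is not a tree and its treewidth is at least 2. Hence tw(G) = 2 exactly.

Treewidth 2.
One such decomposition:
Bags: B1 = {1, 2, 4}  B2 = {2, 4, 5}  B3 = {3, 4, 5}  B4 = {0, 3, 5}
Tree: B1–B2, B2–B3, B3–B4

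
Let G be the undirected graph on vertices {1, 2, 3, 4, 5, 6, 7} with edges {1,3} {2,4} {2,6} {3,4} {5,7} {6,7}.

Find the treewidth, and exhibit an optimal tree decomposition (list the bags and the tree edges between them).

Every bag has size at most 2, so the width is 2 − 1 = 1 and tw(G) ≤ 1. G has an edge, so its treewidth is at least 1. Combining the bounds, tw(G) = 1.

Treewidth 1.
Bags: B1 = {5, 7}  B2 = {6, 7}  B3 = {2, 6}  B4 = {2, 4}  B5 = {3, 4}  B6 = {1, 3}
Tree: B1–B2, B2–B3, B3–B4, B4–B5, B5–B6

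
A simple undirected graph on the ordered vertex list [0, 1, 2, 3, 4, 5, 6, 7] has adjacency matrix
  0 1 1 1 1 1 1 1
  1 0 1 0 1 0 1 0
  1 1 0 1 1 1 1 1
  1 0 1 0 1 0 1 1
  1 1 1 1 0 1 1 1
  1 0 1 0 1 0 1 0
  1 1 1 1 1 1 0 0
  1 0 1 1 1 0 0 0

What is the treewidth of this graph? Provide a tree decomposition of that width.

Each bag holds 5 vertices, so the decomposition has width 4, which upper-bounds the treewidth. For the lower bound, the 5 vertices {0, 1, 2, 4, 6} are pairwise adjacent, and any tree decomposition puts a clique entirely inside one bag — forcing width ≥ 4. Combining the bounds, tw(G) = 4.

Treewidth 4.
One such decomposition:
Bags: B1 = {0, 2, 3, 4, 7}  B2 = {0, 2, 3, 4, 6}  B3 = {0, 2, 4, 5, 6}  B4 = {0, 1, 2, 4, 6}
Tree: B1–B2, B2–B3, B2–B4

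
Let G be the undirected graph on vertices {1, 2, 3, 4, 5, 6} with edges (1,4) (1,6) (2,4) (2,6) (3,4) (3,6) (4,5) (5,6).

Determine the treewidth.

A width-2 tree decomposition is:
Bags: B1 = {4, 5, 6}  B2 = {3, 4, 6}  B3 = {1, 4, 6}  B4 = {2, 4, 6}
Tree: B1–B2, B2–B3, B3–B4
Every bag has size at most 3, so the width is 3 − 1 = 2 and tw(G) ≤ 2. The edges 6–5–4–3–6 form a cycle, so G is not a tree and its treewidth is at least 2. Combining the bounds, tw(G) = 2.

2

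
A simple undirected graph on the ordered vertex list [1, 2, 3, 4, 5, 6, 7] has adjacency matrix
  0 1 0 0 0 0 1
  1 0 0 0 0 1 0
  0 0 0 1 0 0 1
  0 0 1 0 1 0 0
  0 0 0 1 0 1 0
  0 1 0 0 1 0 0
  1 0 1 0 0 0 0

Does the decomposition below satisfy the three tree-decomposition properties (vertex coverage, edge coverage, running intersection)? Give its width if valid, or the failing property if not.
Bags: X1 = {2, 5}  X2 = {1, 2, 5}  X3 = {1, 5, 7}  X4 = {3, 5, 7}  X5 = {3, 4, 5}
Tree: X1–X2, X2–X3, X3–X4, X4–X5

No — vertex 6 appears in no bag.

A tree decomposition must satisfy three properties: every vertex lies in some bag; for every edge, both endpoints lie together in some bag; and for every vertex, the bags containing it form a connected subtree. Here vertex 6 appears in no bag, so the decomposition is invalid.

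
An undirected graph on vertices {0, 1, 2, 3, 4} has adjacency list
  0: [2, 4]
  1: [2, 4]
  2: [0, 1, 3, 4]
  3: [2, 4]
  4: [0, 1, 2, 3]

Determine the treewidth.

2

A width-2 tree decomposition is:
Bags: B1 = {2, 3, 4}  B2 = {0, 2, 4}  B3 = {1, 2, 4}
Tree: B1–B2, B2–B3
Every bag has size at most 3, so the width is 3 − 1 = 2 and tw(G) ≤ 2. For the lower bound, the 3 vertices {0, 2, 4} are pairwise adjacent, and any tree decomposition puts a clique entirely inside one bag — forcing width ≥ 2. The upper and lower bounds meet at 2, so that is the treewidth.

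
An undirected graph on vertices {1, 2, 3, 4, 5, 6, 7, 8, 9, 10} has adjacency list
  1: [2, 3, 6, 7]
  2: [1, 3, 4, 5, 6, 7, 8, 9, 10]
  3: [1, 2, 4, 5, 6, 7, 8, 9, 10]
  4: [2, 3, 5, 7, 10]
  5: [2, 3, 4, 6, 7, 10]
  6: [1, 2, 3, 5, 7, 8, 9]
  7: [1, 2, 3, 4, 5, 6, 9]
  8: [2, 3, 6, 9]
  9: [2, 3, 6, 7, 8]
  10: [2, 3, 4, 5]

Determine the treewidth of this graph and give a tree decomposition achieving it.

Each bag holds 5 vertices, so the decomposition has width 4, which upper-bounds the treewidth. On the other hand G contains the 5-clique {2, 3, 4, 5, 10}. A clique must lie in a single bag of any decomposition, so no decomposition can have width below 4. Therefore the treewidth is 4.

Treewidth 4.
One optimal decomposition is:
Bags: B1 = {2, 3, 4, 5, 7}  B2 = {2, 3, 4, 5, 10}  B3 = {2, 3, 5, 6, 7}  B4 = {2, 3, 6, 7, 9}  B5 = {2, 3, 6, 8, 9}  B6 = {1, 2, 3, 6, 7}
Tree: B1–B2, B1–B3, B3–B4, B4–B5, B4–B6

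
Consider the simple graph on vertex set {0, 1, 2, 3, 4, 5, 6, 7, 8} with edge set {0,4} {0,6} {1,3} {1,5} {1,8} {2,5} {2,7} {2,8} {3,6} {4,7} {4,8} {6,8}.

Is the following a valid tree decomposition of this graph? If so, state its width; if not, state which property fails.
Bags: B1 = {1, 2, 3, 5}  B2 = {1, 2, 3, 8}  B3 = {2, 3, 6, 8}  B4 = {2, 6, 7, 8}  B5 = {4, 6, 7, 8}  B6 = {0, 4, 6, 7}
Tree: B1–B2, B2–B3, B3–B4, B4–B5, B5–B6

Yes; width 3.

Vertex coverage: the bags together contain {0, 1, 2, 3, 4, 5, 6, 7, 8}, the full vertex set. Edge coverage: each edge of G has both endpoints in at least one bag. Running intersection: for every vertex, the bags containing it form a connected subtree. All three properties hold, so this is a valid tree decomposition of width max|bag| − 1 = 3, and hence tw(G) ≤ 3.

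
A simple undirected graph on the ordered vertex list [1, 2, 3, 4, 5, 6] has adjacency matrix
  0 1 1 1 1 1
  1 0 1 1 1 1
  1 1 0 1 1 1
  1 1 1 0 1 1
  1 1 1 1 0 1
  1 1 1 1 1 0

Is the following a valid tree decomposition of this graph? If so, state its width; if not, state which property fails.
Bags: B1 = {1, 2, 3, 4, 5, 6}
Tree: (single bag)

Every vertex of G appears in some bag (union = {1, 2, 3, 4, 5, 6}); every edge is covered by a bag; and for each vertex v the set of bags containing v is connected in the bag tree. The decomposition is therefore valid. The largest bag has 6 vertices, so the width is 5.

Yes; width 5.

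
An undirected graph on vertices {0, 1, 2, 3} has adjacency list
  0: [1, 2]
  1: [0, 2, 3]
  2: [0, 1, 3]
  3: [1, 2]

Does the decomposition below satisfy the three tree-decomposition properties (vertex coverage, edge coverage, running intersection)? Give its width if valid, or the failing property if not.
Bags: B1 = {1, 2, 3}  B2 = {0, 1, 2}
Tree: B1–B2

Every vertex of G appears in some bag (union = {0, 1, 2, 3}); every edge is covered by a bag; and for each vertex v the set of bags containing v is connected in the bag tree. The decomposition is therefore valid. The largest bag has 3 vertices, so the width is 2.

Yes; width 2.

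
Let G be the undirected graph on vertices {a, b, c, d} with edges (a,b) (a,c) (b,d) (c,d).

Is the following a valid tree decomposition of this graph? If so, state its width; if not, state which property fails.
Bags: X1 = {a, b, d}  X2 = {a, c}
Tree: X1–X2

No — edge (d,c) lies in no bag.

A tree decomposition must satisfy three properties: every vertex lies in some bag; for every edge, both endpoints lie together in some bag; and for every vertex, the bags containing it form a connected subtree. Here edge (d,c) lies in no bag, so the decomposition is invalid.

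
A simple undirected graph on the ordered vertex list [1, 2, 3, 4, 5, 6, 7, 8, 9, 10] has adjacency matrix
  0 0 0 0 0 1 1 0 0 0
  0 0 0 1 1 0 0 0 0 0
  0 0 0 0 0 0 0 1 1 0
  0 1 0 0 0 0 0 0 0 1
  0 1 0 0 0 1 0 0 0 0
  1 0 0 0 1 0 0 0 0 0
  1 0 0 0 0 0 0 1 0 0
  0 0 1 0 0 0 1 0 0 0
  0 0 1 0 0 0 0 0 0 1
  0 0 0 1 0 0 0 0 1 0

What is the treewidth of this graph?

A width-2 tree decomposition is:
Bags: B1 = {3, 8, 9}  B2 = {7, 8, 9}  B3 = {1, 7, 9}  B4 = {1, 6, 9}  B5 = {5, 6, 9}  B6 = {2, 5, 9}  B7 = {2, 4, 9}  B8 = {4, 9, 10}
Tree: B1–B2, B2–B3, B3–B4, B4–B5, B5–B6, B6–B7, B7–B8
Each bag holds 3 vertices, so the decomposition has width 2, which upper-bounds the treewidth. For the lower bound, G contains the cycle 9–3–8–7–1–6–5–2–4–10–9, so G is not a forest; only forests have treewidth ≤ 1, hence tw(G) ≥ 2. Hence tw(G) = 2 exactly.

2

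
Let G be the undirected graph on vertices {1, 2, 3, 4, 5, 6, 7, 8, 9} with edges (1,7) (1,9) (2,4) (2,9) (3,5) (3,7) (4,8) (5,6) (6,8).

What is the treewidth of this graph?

A width-2 tree decomposition is:
Bags: B1 = {4, 6, 8}  B2 = {2, 4, 6}  B3 = {2, 6, 9}  B4 = {1, 6, 9}  B5 = {1, 6, 7}  B6 = {3, 6, 7}  B7 = {3, 5, 6}
Tree: B1–B2, B2–B3, B3–B4, B4–B5, B5–B6, B6–B7
Each bag holds 3 vertices, so the decomposition has width 2, which upper-bounds the treewidth. For the lower bound, G contains the cycle 6–8–4–2–9–1–7–3–5–6, so G is not a forest; only forests have treewidth ≤ 1, hence tw(G) ≥ 2. Combining the bounds, tw(G) = 2.

2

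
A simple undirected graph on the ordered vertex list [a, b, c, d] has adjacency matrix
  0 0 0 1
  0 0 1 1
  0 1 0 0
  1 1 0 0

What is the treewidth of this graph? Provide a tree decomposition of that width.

Each bag holds 2 vertices, so the decomposition has width 1, which upper-bounds the treewidth. Any graph with an edge has treewidth ≥ 1, and G has the edge c–b. Hence tw(G) = 1 exactly.

Treewidth 1.
Bags: B1 = {b, c}  B2 = {b, d}  B3 = {a, d}
Tree: B1–B2, B2–B3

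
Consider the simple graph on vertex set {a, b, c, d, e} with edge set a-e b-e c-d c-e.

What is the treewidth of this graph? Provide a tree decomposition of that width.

The largest bag has 2 vertices, giving width 1; this decomposition certifies tw(G) ≤ 1. Since G has at least one edge (e.g. e–b), it is not an edgeless graph, so tw(G) ≥ 1. Therefore the treewidth is 1.

Treewidth 1.
One such decomposition:
Bags: B1 = {b, e}  B2 = {c, e}  B3 = {a, e}  B4 = {c, d}
Tree: B1–B2, B2–B3, B2–B4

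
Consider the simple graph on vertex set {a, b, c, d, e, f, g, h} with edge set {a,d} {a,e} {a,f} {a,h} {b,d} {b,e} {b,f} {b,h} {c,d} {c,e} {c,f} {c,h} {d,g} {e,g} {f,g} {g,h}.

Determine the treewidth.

A width-4 tree decomposition is:
Bags: B1 = {a, b, c, e, g}  B2 = {a, b, c, g, h}  B3 = {a, b, c, d, g}  B4 = {a, b, c, f, g}
Tree: B1–B2, B2–B3, B3–B4
Each bag holds 5 vertices, so the decomposition has width 4, which upper-bounds the treewidth. For the lower bound: the 5 vertex sets {a,e}, {c,h}, {d,g}, {b}, {f} are disjoint, each induces a connected subgraph, and every pair is joined by at least one edge of G. Contracting each set to a single vertex therefore yields K_{5} as a minor, and since treewidth is minor-monotone, tw(G) ≥ tw(K_{5}) = 4. Combining the bounds, tw(G) = 4.

4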